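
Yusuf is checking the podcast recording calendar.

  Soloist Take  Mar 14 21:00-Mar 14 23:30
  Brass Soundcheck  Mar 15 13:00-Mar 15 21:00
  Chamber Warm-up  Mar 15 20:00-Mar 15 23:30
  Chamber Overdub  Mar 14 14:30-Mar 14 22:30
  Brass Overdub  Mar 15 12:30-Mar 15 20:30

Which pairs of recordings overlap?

Brass Overdub & Brass Soundcheck, Brass Overdub & Chamber Warm-up, Brass Soundcheck & Chamber Warm-up, Chamber Overdub & Soloist Take

Sorted by start: Chamber Overdub, Soloist Take, Brass Overdub, Brass Soundcheck, Chamber Warm-up.
Soloist Take starts before Chamber Overdub ends → Chamber Overdub and Soloist Take overlap.
Brass Overdub starts after Chamber Overdub ends, so nothing later overlaps Chamber Overdub either.
Brass Overdub starts after Soloist Take ends, so nothing later overlaps Soloist Take either.
Brass Soundcheck starts before Brass Overdub ends → Brass Overdub and Brass Soundcheck overlap.
Chamber Warm-up starts before Brass Overdub ends → Brass Overdub and Chamber Warm-up overlap.
Chamber Warm-up starts before Brass Soundcheck ends → Brass Soundcheck and Chamber Warm-up overlap.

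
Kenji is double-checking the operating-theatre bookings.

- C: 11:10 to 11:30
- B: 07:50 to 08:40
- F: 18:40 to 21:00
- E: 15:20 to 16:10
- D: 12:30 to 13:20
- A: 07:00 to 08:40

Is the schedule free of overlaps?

Sorted by start: A, B, C, D, E, F.
B starts before A ends → A and B overlap.
That's a conflict, so the schedule is not conflict-free.

No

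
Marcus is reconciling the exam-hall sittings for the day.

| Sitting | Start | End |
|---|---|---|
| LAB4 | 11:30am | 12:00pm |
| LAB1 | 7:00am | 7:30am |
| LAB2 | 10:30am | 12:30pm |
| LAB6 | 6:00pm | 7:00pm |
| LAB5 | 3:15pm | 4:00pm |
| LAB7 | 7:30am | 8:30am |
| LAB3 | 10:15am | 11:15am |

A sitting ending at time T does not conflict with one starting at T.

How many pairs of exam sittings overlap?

2

Sorted by start: LAB1, LAB7, LAB3, LAB2, LAB4, LAB5, LAB6.
LAB7 starts exactly when LAB1 ends (back-to-back, no overlap); LAB1 is clear from here.
LAB3 starts after LAB7 ends; LAB7 is clear from here.
LAB2 starts before LAB3 ends → LAB3 and LAB2 overlap.
LAB4 starts after LAB3 ends; LAB3 is clear from here.
LAB4 starts before LAB2 ends → LAB2 and LAB4 overlap.
LAB5 starts after LAB2 ends; LAB2 is clear from here.
LAB5 starts after LAB4 ends; LAB4 is clear from here.
LAB6 starts after LAB5 ends.
Overlapping pairs: LAB2 & LAB3, LAB2 & LAB4 — 2 in total.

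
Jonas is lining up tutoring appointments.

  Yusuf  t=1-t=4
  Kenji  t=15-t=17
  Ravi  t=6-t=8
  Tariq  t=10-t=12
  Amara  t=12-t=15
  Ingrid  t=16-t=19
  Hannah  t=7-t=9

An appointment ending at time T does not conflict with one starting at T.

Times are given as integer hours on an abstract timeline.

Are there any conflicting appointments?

Check each pair: they overlap iff neither finishes before the other starts.
Sorted by start: Yusuf, Ravi, Hannah, Tariq, Amara, Kenji, Ingrid.
Ravi starts after Yusuf ends; Yusuf is clear from here.
Hannah starts before Ravi ends → Ravi and Hannah overlap.
That's a conflict, so the schedule is not conflict-free.

Yes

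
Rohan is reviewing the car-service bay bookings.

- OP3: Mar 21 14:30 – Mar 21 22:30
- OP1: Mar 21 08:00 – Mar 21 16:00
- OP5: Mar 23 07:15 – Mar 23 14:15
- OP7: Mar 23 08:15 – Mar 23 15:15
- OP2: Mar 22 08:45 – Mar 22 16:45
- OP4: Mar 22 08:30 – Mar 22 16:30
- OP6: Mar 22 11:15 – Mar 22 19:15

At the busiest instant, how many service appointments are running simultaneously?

3

Walk through starts and ends in time order (an end at T is processed before a start at T):
Mar 21 08:00 start OP1 → 1
Mar 21 14:30 start OP3 → 2
Mar 21 16:00 end OP1 → 1
Mar 21 22:30 end OP3 → 0
Mar 22 08:30 start OP4 → 1
Mar 22 08:45 start OP2 → 2
Mar 22 11:15 start OP6 → 3
Mar 22 16:30 end OP4 → 2
Mar 22 16:45 end OP2 → 1
Mar 22 19:15 end OP6 → 0
Mar 23 07:15 start OP5 → 1
Mar 23 08:15 start OP7 → 2
Mar 23 14:15 end OP5 → 1
Mar 23 15:15 end OP7 → 0
Peak is 3, at Mar 22 11:15 (OP2, OP4, OP6).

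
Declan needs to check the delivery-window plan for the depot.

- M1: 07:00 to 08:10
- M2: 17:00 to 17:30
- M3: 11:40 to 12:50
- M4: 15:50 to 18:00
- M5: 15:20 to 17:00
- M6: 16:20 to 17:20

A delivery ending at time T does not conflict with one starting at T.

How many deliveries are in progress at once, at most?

Walk through starts and ends in time order (an end at T is processed before a start at T):
07:00 start M1 → 1
08:10 end M1 → 0
11:40 start M3 → 1
12:50 end M3 → 0
15:20 start M5 → 1
15:50 start M4 → 2
16:20 start M6 → 3
17:00 end M5 → 2
17:00 start M2 → 3
17:20 end M6 → 2
17:30 end M2 → 1
18:00 end M4 → 0
Peak is 3, at 16:20 (M4, M5, M6).

3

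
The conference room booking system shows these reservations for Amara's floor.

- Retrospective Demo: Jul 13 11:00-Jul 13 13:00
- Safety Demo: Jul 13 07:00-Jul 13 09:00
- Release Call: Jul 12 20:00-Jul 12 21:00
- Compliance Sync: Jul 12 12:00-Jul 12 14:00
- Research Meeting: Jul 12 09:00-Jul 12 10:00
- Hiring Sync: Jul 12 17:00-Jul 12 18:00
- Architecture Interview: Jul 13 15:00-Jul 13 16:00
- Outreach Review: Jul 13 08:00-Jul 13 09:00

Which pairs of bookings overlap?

Check each pair: they overlap iff neither finishes before the other starts.
Sorted by start: Research Meeting, Compliance Sync, Hiring Sync, Release Call, Safety Demo, Outreach Review, Retrospective Demo, Architecture Interview.
Compliance Sync starts after Research Meeting ends — done with Research Meeting.
Hiring Sync starts after Compliance Sync ends — done with Compliance Sync.
Release Call starts after Hiring Sync ends — done with Hiring Sync.
Safety Demo starts after Release Call ends — done with Release Call.
Outreach Review starts before Safety Demo ends → Safety Demo and Outreach Review overlap.
Retrospective Demo starts after Safety Demo ends — done with Safety Demo.
Retrospective Demo starts after Outreach Review ends — done with Outreach Review.
Architecture Interview starts after Retrospective Demo ends.

Outreach Review & Safety Demo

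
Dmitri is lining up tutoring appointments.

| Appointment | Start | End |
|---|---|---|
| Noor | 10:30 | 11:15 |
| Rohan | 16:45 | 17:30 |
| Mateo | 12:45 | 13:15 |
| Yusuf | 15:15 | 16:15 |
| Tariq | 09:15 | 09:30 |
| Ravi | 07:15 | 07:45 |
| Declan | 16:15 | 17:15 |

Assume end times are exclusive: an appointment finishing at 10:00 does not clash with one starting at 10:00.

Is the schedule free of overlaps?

No

Sorted by start: Ravi, Tariq, Noor, Mateo, Yusuf, Declan, Rohan.
Tariq starts after Ravi ends, so Ravi has no further overlaps.
Noor starts after Tariq ends, so Tariq has no further overlaps.
Mateo starts after Noor ends, so Noor has no further overlaps.
Yusuf starts after Mateo ends, so Mateo has no further overlaps.
Declan starts exactly when Yusuf ends (back-to-back, no overlap), so Yusuf has no further overlaps.
Rohan starts before Declan ends → Declan and Rohan overlap.
That's a conflict, so the schedule is not conflict-free.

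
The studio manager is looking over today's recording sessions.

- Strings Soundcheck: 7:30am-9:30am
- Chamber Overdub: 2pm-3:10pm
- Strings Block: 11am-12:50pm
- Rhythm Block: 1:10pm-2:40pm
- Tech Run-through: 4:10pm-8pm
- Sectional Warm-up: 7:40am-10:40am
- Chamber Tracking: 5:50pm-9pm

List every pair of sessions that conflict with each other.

Chamber Overdub & Rhythm Block, Chamber Tracking & Tech Run-through, Sectional Warm-up & Strings Soundcheck

Check each pair: they overlap iff neither finishes before the other starts.
Sorted by start: Strings Soundcheck, Sectional Warm-up, Strings Block, Rhythm Block, Chamber Overdub, Tech Run-through, Chamber Tracking.
Sectional Warm-up starts before Strings Soundcheck ends → Strings Soundcheck and Sectional Warm-up overlap.
Strings Block starts after Strings Soundcheck ends — done with Strings Soundcheck.
Strings Block starts after Sectional Warm-up ends — done with Sectional Warm-up.
Rhythm Block starts after Strings Block ends — done with Strings Block.
Chamber Overdub starts before Rhythm Block ends → Rhythm Block and Chamber Overdub overlap.
Tech Run-through starts after Rhythm Block ends — done with Rhythm Block.
Tech Run-through starts after Chamber Overdub ends — done with Chamber Overdub.
Chamber Tracking starts before Tech Run-through ends → Tech Run-through and Chamber Tracking overlap.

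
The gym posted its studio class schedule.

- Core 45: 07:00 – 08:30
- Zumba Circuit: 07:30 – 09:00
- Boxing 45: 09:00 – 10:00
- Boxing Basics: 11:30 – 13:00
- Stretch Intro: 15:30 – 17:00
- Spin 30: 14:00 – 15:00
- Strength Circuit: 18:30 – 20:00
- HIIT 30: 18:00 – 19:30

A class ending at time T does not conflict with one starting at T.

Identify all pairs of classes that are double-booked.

Two intervals overlap when each starts before the other ends.
Sorted by start: Core 45, Zumba Circuit, Boxing 45, Boxing Basics, Spin 30, Stretch Intro, HIIT 30, Strength Circuit.
Zumba Circuit starts before Core 45 ends → Core 45 and Zumba Circuit overlap.
Boxing 45 starts after Core 45 ends; Core 45 is clear from here.
Boxing 45 starts exactly when Zumba Circuit ends (back-to-back, no overlap); Zumba Circuit is clear from here.
Boxing Basics starts after Boxing 45 ends; Boxing 45 is clear from here.
Spin 30 starts after Boxing Basics ends; Boxing Basics is clear from here.
Stretch Intro starts after Spin 30 ends; Spin 30 is clear from here.
HIIT 30 starts after Stretch Intro ends; Stretch Intro is clear from here.
Strength Circuit starts before HIIT 30 ends → HIIT 30 and Strength Circuit overlap.

Core 45 & Zumba Circuit, HIIT 30 & Strength Circuit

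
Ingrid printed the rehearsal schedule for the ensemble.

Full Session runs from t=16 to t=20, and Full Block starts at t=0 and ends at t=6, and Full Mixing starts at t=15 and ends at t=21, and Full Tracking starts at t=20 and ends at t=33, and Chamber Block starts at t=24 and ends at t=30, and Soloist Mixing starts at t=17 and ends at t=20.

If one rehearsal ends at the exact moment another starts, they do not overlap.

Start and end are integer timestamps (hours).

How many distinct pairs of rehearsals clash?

5

Two intervals overlap when each starts before the other ends.
Sorted by start: Full Block, Full Mixing, Full Session, Soloist Mixing, Full Tracking, Chamber Block.
Full Mixing starts after Full Block ends — done with Full Block.
Full Session starts before Full Mixing ends → Full Mixing and Full Session overlap.
Soloist Mixing starts before Full Mixing ends → Full Mixing and Soloist Mixing overlap.
Full Tracking starts before Full Mixing ends → Full Mixing and Full Tracking overlap.
Chamber Block starts after Full Mixing ends.
Soloist Mixing starts before Full Session ends → Full Session and Soloist Mixing overlap.
Full Tracking starts exactly when Full Session ends (back-to-back, no overlap) — done with Full Session.
Full Tracking starts exactly when Soloist Mixing ends (back-to-back, no overlap) — done with Soloist Mixing.
Chamber Block starts before Full Tracking ends → Full Tracking and Chamber Block overlap.
Overlapping pairs: Chamber Block & Full Tracking, Full Mixing & Full Session, Full Mixing & Full Tracking, Full Mixing & Soloist Mixing, Full Session & Soloist Mixing — 5 in total.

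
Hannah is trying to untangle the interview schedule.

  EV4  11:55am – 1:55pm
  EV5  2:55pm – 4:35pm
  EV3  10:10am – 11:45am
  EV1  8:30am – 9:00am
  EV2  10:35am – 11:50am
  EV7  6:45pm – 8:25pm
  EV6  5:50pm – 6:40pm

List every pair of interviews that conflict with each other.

Sorted by start: EV1, EV3, EV2, EV4, EV5, EV6, EV7.
EV3 starts after EV1 ends, so EV1 has no further overlaps.
EV2 starts before EV3 ends → EV3 and EV2 overlap.
EV4 starts after EV3 ends, so EV3 has no further overlaps.
EV4 starts after EV2 ends, so EV2 has no further overlaps.
EV5 starts after EV4 ends, so EV4 has no further overlaps.
EV6 starts after EV5 ends, so EV5 has no further overlaps.
EV7 starts after EV6 ends.

EV2 & EV3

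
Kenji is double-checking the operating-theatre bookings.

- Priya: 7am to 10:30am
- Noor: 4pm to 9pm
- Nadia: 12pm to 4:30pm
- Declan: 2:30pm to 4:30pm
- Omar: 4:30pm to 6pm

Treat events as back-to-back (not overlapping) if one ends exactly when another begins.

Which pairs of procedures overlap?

Sorted by start: Priya, Nadia, Declan, Noor, Omar.
Nadia starts after Priya ends, so Priya has no further overlaps.
Declan starts before Nadia ends → Nadia and Declan overlap.
Noor starts before Nadia ends → Nadia and Noor overlap.
Omar starts exactly when Nadia ends (back-to-back, no overlap).
Noor starts before Declan ends → Declan and Noor overlap.
Omar starts exactly when Declan ends (back-to-back, no overlap).
Omar starts before Noor ends → Noor and Omar overlap.

Declan & Nadia, Declan & Noor, Nadia & Noor, Noor & Omar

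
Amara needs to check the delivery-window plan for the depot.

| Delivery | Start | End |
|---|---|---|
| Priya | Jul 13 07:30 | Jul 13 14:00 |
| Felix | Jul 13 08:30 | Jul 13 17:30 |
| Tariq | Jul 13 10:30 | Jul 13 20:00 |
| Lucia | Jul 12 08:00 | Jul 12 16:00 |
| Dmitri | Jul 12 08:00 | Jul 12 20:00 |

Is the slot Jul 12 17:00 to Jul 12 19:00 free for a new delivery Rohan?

Lucia: ends Jul 12 16:00 at or before Rohan starts Jul 12 17:00 → clear.
Dmitri: starts Jul 12 08:00 before Rohan ends Jul 12 19:00, and ends Jul 12 20:00 after Rohan starts Jul 12 17:00 → overlap.
Priya: starts Jul 13 07:30 at or after Rohan ends Jul 12 19:00 → clear.
Felix: starts Jul 13 08:30 at or after Rohan ends Jul 12 19:00 → clear.
Tariq: starts Jul 13 10:30 at or after Rohan ends Jul 12 19:00 → clear.
Rohan overlaps Dmitri.

No — it overlaps Dmitri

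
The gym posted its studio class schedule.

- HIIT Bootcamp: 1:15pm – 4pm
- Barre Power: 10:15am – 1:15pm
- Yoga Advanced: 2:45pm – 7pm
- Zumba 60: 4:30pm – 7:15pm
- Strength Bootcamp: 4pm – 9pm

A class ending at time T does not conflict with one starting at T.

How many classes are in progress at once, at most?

Walk through starts and ends in time order (an end at T is processed before a start at T):
10:15am start Barre Power → 1
1:15pm end Barre Power → 0
1:15pm start HIIT Bootcamp → 1
2:45pm start Yoga Advanced → 2
4pm end HIIT Bootcamp → 1
4pm start Strength Bootcamp → 2
4:30pm start Zumba 60 → 3
7pm end Yoga Advanced → 2
7:15pm end Zumba 60 → 1
9pm end Strength Bootcamp → 0
Peak is 3, at 4:30pm (Strength Bootcamp, Yoga Advanced, Zumba 60).

3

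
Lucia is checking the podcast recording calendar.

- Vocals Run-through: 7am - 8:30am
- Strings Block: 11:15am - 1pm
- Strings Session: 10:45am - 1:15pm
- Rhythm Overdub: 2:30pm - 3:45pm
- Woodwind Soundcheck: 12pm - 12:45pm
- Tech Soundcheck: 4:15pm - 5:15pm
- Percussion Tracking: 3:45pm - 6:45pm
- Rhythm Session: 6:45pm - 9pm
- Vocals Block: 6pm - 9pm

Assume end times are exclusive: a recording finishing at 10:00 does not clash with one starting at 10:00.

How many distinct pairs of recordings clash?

6

Two intervals overlap when each starts before the other ends.
Sorted by start: Vocals Run-through, Strings Session, Strings Block, Woodwind Soundcheck, Rhythm Overdub, Percussion Tracking, Tech Soundcheck, Vocals Block, Rhythm Session.
Strings Session starts after Vocals Run-through ends, so nothing later overlaps Vocals Run-through either.
Strings Block starts before Strings Session ends → Strings Session and Strings Block overlap.
Woodwind Soundcheck starts before Strings Session ends → Strings Session and Woodwind Soundcheck overlap.
Rhythm Overdub starts after Strings Session ends, so nothing later overlaps Strings Session either.
Woodwind Soundcheck starts before Strings Block ends → Strings Block and Woodwind Soundcheck overlap.
Rhythm Overdub starts after Strings Block ends, so nothing later overlaps Strings Block either.
Rhythm Overdub starts after Woodwind Soundcheck ends, so nothing later overlaps Woodwind Soundcheck either.
Percussion Tracking starts exactly when Rhythm Overdub ends (back-to-back, no overlap), so nothing later overlaps Rhythm Overdub either.
Tech Soundcheck starts before Percussion Tracking ends → Percussion Tracking and Tech Soundcheck overlap.
Vocals Block starts before Percussion Tracking ends → Percussion Tracking and Vocals Block overlap.
Rhythm Session starts exactly when Percussion Tracking ends (back-to-back, no overlap).
Vocals Block starts after Tech Soundcheck ends, so nothing later overlaps Tech Soundcheck either.
Rhythm Session starts before Vocals Block ends → Vocals Block and Rhythm Session overlap.
Overlapping pairs: Percussion Tracking & Tech Soundcheck, Percussion Tracking & Vocals Block, Rhythm Session & Vocals Block, Strings Block & Strings Session, Strings Block & Woodwind Soundcheck, Strings Session & Woodwind Soundcheck — 6 in total.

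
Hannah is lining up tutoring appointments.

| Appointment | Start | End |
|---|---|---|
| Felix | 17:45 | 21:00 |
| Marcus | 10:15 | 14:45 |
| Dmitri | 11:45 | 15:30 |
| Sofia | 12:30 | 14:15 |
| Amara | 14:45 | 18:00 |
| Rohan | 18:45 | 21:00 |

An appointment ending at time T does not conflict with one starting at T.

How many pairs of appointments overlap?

Two intervals overlap when each starts before the other ends.
Sorted by start: Marcus, Dmitri, Sofia, Amara, Felix, Rohan.
Dmitri starts before Marcus ends → Marcus and Dmitri overlap.
Sofia starts before Marcus ends → Marcus and Sofia overlap.
Amara starts exactly when Marcus ends (back-to-back, no overlap), so nothing later overlaps Marcus either.
Sofia starts before Dmitri ends → Dmitri and Sofia overlap.
Amara starts before Dmitri ends → Dmitri and Amara overlap.
Felix starts after Dmitri ends, so nothing later overlaps Dmitri either.
Amara starts after Sofia ends, so nothing later overlaps Sofia either.
Felix starts before Amara ends → Amara and Felix overlap.
Rohan starts after Amara ends.
Rohan starts before Felix ends → Felix and Rohan overlap.
Overlapping pairs: Amara & Dmitri, Amara & Felix, Dmitri & Marcus, Dmitri & Sofia, Felix & Rohan, Marcus & Sofia — 6 in total.

6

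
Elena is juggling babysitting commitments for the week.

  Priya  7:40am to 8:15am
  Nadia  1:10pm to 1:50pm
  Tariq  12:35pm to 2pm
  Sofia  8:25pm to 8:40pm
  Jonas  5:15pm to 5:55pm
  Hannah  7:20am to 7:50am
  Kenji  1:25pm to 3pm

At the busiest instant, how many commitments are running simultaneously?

3

Walk through starts and ends in time order (an end at T is processed before a start at T):
7:20am start Hannah → 1
7:40am start Priya → 2
7:50am end Hannah → 1
8:15am end Priya → 0
12:35pm start Tariq → 1
1:10pm start Nadia → 2
1:25pm start Kenji → 3
1:50pm end Nadia → 2
2pm end Tariq → 1
3pm end Kenji → 0
5:15pm start Jonas → 1
5:55pm end Jonas → 0
8:25pm start Sofia → 1
8:40pm end Sofia → 0
Peak is 3, at 1:25pm (Kenji, Nadia, Tariq).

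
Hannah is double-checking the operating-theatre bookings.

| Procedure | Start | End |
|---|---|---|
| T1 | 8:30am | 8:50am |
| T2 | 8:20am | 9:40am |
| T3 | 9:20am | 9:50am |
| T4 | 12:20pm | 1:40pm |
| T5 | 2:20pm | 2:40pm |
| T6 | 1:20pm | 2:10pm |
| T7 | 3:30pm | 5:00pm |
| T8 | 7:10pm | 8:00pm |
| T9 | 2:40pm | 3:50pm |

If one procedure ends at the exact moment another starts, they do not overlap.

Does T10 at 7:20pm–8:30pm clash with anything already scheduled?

Yes — it overlaps T8

T2: ends 9:40am at or before T10 starts 7:20pm → clear.
T1: ends 8:50am at or before T10 starts 7:20pm → clear.
T3: ends 9:50am at or before T10 starts 7:20pm → clear.
T4: ends 1:40pm at or before T10 starts 7:20pm → clear.
T6: ends 2:10pm at or before T10 starts 7:20pm → clear.
T5: ends 2:40pm at or before T10 starts 7:20pm → clear.
T9: ends 3:50pm at or before T10 starts 7:20pm → clear.
T7: ends 5:00pm at or before T10 starts 7:20pm → clear.
T8: starts 7:10pm before T10 ends 8:30pm, and ends 8:00pm after T10 starts 7:20pm → overlap.
T10 overlaps T8.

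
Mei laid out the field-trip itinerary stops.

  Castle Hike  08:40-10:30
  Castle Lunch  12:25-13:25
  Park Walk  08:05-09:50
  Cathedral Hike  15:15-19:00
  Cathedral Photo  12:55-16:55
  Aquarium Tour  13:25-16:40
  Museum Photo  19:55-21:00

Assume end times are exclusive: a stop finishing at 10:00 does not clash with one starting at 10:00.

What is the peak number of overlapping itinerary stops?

3

Walk through starts and ends in time order (an end at T is processed before a start at T):
08:05 start Park Walk → 1
08:40 start Castle Hike → 2
09:50 end Park Walk → 1
10:30 end Castle Hike → 0
12:25 start Castle Lunch → 1
12:55 start Cathedral Photo → 2
13:25 end Castle Lunch → 1
13:25 start Aquarium Tour → 2
15:15 start Cathedral Hike → 3
16:40 end Aquarium Tour → 2
16:55 end Cathedral Photo → 1
19:00 end Cathedral Hike → 0
19:55 start Museum Photo → 1
21:00 end Museum Photo → 0
Peak is 3, at 15:15 (Aquarium Tour, Cathedral Hike, Cathedral Photo).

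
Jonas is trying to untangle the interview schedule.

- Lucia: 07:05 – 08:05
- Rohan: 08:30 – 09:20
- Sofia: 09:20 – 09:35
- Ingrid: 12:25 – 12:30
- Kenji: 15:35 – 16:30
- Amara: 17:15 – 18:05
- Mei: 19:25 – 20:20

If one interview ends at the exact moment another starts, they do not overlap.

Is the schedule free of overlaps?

Sorted by start: Lucia, Rohan, Sofia, Ingrid, Kenji, Amara, Mei.
Rohan starts after Lucia ends, so Lucia has no further overlaps.
Sofia starts exactly when Rohan ends (back-to-back, no overlap), so Rohan has no further overlaps.
Ingrid starts after Sofia ends, so Sofia has no further overlaps.
Kenji starts after Ingrid ends, so Ingrid has no further overlaps.
Amara starts after Kenji ends, so Kenji has no further overlaps.
Mei starts after Amara ends.
Every pair is clear; the schedule has no overlaps.

Yes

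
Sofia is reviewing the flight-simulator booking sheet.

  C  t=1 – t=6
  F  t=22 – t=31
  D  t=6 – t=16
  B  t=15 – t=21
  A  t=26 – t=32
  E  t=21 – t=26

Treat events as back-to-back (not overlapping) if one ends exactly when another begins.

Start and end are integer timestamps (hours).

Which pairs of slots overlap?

Sorted by start: C, D, B, E, F, A.
D starts exactly when C ends (back-to-back, no overlap); C is clear from here.
B starts before D ends → D and B overlap.
E starts after D ends; D is clear from here.
E starts exactly when B ends (back-to-back, no overlap); B is clear from here.
F starts before E ends → E and F overlap.
A starts exactly when E ends (back-to-back, no overlap).
A starts before F ends → F and A overlap.

A & F, B & D, E & F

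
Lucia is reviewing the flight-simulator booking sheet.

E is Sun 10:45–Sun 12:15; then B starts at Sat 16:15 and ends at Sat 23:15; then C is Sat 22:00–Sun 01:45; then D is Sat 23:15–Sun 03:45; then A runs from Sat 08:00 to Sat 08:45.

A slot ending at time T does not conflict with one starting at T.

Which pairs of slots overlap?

B & C, C & D

Sorted by start: A, B, C, D, E.
B starts after A ends; A is clear from here.
C starts before B ends → B and C overlap.
D starts exactly when B ends (back-to-back, no overlap); B is clear from here.
D starts before C ends → C and D overlap.
E starts after C ends.
E starts after D ends.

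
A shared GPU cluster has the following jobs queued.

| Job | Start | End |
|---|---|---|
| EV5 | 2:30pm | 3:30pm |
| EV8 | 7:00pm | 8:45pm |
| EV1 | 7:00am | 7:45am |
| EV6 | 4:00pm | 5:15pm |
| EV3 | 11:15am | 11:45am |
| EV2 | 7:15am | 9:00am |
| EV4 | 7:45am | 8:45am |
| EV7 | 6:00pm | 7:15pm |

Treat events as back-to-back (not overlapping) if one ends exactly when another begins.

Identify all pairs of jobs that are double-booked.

Sorted by start: EV1, EV2, EV4, EV3, EV5, EV6, EV7, EV8.
EV2 starts before EV1 ends → EV1 and EV2 overlap.
EV4 starts exactly when EV1 ends (back-to-back, no overlap) — done with EV1.
EV4 starts before EV2 ends → EV2 and EV4 overlap.
EV3 starts after EV2 ends — done with EV2.
EV3 starts after EV4 ends — done with EV4.
EV5 starts after EV3 ends — done with EV3.
EV6 starts after EV5 ends — done with EV5.
EV7 starts after EV6 ends — done with EV6.
EV8 starts before EV7 ends → EV7 and EV8 overlap.

EV1 & EV2, EV2 & EV4, EV7 & EV8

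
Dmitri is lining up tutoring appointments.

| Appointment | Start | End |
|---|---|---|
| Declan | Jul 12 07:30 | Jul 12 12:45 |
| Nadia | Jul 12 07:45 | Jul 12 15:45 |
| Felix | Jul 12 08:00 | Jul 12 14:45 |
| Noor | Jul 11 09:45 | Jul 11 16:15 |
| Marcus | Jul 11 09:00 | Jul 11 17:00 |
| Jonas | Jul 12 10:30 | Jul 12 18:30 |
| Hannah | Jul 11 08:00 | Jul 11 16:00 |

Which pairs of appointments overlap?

Check each pair: they overlap iff neither finishes before the other starts.
Sorted by start: Hannah, Marcus, Noor, Declan, Nadia, Felix, Jonas.
Marcus starts before Hannah ends → Hannah and Marcus overlap.
Noor starts before Hannah ends → Hannah and Noor overlap.
Declan starts after Hannah ends; Hannah is clear from here.
Noor starts before Marcus ends → Marcus and Noor overlap.
Declan starts after Marcus ends; Marcus is clear from here.
Declan starts after Noor ends; Noor is clear from here.
Nadia starts before Declan ends → Declan and Nadia overlap.
Felix starts before Declan ends → Declan and Felix overlap.
Jonas starts before Declan ends → Declan and Jonas overlap.
Felix starts before Nadia ends → Nadia and Felix overlap.
Jonas starts before Nadia ends → Nadia and Jonas overlap.
Jonas starts before Felix ends → Felix and Jonas overlap.

Declan & Felix, Declan & Jonas, Declan & Nadia, Felix & Jonas, Felix & Nadia, Hannah & Marcus, Hannah & Noor, Jonas & Nadia, Marcus & Noor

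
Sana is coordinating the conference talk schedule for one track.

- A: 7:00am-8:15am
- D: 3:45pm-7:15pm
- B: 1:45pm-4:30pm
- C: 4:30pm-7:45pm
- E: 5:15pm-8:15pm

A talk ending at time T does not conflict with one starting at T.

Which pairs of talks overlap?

Check each pair: they overlap iff neither finishes before the other starts.
Sorted by start: A, B, D, C, E.
B starts after A ends, so A has no further overlaps.
D starts before B ends → B and D overlap.
C starts exactly when B ends (back-to-back, no overlap), so B has no further overlaps.
C starts before D ends → D and C overlap.
E starts before D ends → D and E overlap.
E starts before C ends → C and E overlap.

B & D, C & D, C & E, D & E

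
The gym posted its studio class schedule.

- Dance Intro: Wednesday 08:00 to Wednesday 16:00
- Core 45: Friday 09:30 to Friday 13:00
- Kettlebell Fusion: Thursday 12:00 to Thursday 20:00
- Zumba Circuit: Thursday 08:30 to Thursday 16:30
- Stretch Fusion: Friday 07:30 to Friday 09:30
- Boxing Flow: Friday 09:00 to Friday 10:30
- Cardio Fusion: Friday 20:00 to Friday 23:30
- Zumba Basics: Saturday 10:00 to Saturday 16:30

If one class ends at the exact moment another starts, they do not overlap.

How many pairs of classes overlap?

Sorted by start: Dance Intro, Zumba Circuit, Kettlebell Fusion, Stretch Fusion, Boxing Flow, Core 45, Cardio Fusion, Zumba Basics.
Zumba Circuit starts after Dance Intro ends, so Dance Intro has no further overlaps.
Kettlebell Fusion starts before Zumba Circuit ends → Zumba Circuit and Kettlebell Fusion overlap.
Stretch Fusion starts after Zumba Circuit ends, so Zumba Circuit has no further overlaps.
Stretch Fusion starts after Kettlebell Fusion ends, so Kettlebell Fusion has no further overlaps.
Boxing Flow starts before Stretch Fusion ends → Stretch Fusion and Boxing Flow overlap.
Core 45 starts exactly when Stretch Fusion ends (back-to-back, no overlap), so Stretch Fusion has no further overlaps.
Core 45 starts before Boxing Flow ends → Boxing Flow and Core 45 overlap.
Cardio Fusion starts after Boxing Flow ends, so Boxing Flow has no further overlaps.
Cardio Fusion starts after Core 45 ends, so Core 45 has no further overlaps.
Zumba Basics starts after Cardio Fusion ends.
Overlapping pairs: Boxing Flow & Core 45, Boxing Flow & Stretch Fusion, Kettlebell Fusion & Zumba Circuit — 3 in total.

3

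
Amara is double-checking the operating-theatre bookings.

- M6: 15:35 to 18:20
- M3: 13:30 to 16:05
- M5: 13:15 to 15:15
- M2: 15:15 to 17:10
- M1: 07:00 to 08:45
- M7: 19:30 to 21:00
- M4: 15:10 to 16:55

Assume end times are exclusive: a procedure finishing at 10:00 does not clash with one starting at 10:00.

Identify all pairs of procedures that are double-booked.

Two intervals overlap when each starts before the other ends.
Sorted by start: M1, M5, M3, M4, M2, M6, M7.
M5 starts after M1 ends, so M1 has no further overlaps.
M3 starts before M5 ends → M5 and M3 overlap.
M4 starts before M5 ends → M5 and M4 overlap.
M2 starts exactly when M5 ends (back-to-back, no overlap), so M5 has no further overlaps.
M4 starts before M3 ends → M3 and M4 overlap.
M2 starts before M3 ends → M3 and M2 overlap.
M6 starts before M3 ends → M3 and M6 overlap.
M7 starts after M3 ends.
M2 starts before M4 ends → M4 and M2 overlap.
M6 starts before M4 ends → M4 and M6 overlap.
M7 starts after M4 ends.
M6 starts before M2 ends → M2 and M6 overlap.
M7 starts after M2 ends.
M7 starts after M6 ends.

M2 & M3, M2 & M4, M2 & M6, M3 & M4, M3 & M5, M3 & M6, M4 & M5, M4 & M6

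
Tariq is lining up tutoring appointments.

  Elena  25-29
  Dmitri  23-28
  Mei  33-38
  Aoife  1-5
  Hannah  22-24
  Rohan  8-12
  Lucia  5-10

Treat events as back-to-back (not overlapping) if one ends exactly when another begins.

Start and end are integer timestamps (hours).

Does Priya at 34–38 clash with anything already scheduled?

Yes — it overlaps Mei

Aoife: ends 5 at or before Priya starts 34 → clear.
Lucia: ends 10 at or before Priya starts 34 → clear.
Rohan: ends 12 at or before Priya starts 34 → clear.
Hannah: ends 24 at or before Priya starts 34 → clear.
Dmitri: ends 28 at or before Priya starts 34 → clear.
Elena: ends 29 at or before Priya starts 34 → clear.
Mei: starts 33 before Priya ends 38, and ends 38 after Priya starts 34 → overlap.
Priya overlaps Mei.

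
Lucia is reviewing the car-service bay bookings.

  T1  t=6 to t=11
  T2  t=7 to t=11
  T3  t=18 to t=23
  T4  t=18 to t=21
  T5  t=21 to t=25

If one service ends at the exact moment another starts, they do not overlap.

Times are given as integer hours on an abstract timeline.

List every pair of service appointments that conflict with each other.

Sorted by start: T1, T2, T3, T4, T5.
T2 starts before T1 ends → T1 and T2 overlap.
T3 starts after T1 ends — done with T1.
T3 starts after T2 ends — done with T2.
T4 starts before T3 ends → T3 and T4 overlap.
T5 starts before T3 ends → T3 and T5 overlap.
T5 starts exactly when T4 ends (back-to-back, no overlap).

T1 & T2, T3 & T4, T3 & T5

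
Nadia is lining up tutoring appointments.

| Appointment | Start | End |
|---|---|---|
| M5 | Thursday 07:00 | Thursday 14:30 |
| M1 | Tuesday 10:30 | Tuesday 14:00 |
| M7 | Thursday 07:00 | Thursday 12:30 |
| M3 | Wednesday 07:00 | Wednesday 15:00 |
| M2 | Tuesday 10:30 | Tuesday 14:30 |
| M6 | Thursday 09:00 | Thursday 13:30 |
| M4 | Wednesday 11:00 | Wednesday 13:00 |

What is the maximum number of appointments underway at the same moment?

Sweep the timeline, counting +1 at each start and −1 at each end (ends before starts at a tie):
Tuesday 10:30 start M1 → 1
Tuesday 10:30 start M2 → 2
Tuesday 14:00 end M1 → 1
Tuesday 14:30 end M2 → 0
Wednesday 07:00 start M3 → 1
Wednesday 11:00 start M4 → 2
Wednesday 13:00 end M4 → 1
Wednesday 15:00 end M3 → 0
Thursday 07:00 start M5 → 1
Thursday 07:00 start M7 → 2
Thursday 09:00 start M6 → 3
Thursday 12:30 end M7 → 2
Thursday 13:30 end M6 → 1
Thursday 14:30 end M5 → 0
Peak is 3, at Thursday 09:00 (M5, M6, M7).

3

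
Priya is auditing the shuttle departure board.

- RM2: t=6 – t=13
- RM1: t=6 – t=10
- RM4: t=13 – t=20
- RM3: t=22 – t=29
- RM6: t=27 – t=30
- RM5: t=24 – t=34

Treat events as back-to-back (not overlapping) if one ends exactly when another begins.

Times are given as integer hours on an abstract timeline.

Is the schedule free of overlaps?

No

Sorted by start: RM1, RM2, RM4, RM3, RM5, RM6.
RM2 starts before RM1 ends → RM1 and RM2 overlap.
That's a conflict, so the schedule is not conflict-free.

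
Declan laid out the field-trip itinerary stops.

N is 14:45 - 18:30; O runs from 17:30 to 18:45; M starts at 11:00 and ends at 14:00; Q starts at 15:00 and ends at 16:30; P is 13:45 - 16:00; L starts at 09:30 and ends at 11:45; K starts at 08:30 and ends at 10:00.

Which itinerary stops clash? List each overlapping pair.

Two intervals overlap when each starts before the other ends.
Sorted by start: K, L, M, P, N, Q, O.
L starts before K ends → K and L overlap.
M starts after K ends, so K has no further overlaps.
M starts before L ends → L and M overlap.
P starts after L ends, so L has no further overlaps.
P starts before M ends → M and P overlap.
N starts after M ends, so M has no further overlaps.
N starts before P ends → P and N overlap.
Q starts before P ends → P and Q overlap.
O starts after P ends.
Q starts before N ends → N and Q overlap.
O starts before N ends → N and O overlap.
O starts after Q ends.

K & L, L & M, M & P, N & O, N & P, N & Q, P & Q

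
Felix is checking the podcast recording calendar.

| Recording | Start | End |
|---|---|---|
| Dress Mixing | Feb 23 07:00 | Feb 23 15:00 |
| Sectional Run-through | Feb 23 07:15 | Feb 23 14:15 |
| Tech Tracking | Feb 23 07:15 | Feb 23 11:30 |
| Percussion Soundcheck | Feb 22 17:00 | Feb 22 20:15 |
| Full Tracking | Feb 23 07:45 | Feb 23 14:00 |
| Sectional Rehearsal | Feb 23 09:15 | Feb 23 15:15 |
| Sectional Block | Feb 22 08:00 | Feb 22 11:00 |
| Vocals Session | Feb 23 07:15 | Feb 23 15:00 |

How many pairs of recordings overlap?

15

Check each pair: they overlap iff neither finishes before the other starts.
Sorted by start: Sectional Block, Percussion Soundcheck, Dress Mixing, Vocals Session, Sectional Run-through, Tech Tracking, Full Tracking, Sectional Rehearsal.
Percussion Soundcheck starts after Sectional Block ends; Sectional Block is clear from here.
Dress Mixing starts after Percussion Soundcheck ends; Percussion Soundcheck is clear from here.
Vocals Session starts before Dress Mixing ends → Dress Mixing and Vocals Session overlap.
Sectional Run-through starts before Dress Mixing ends → Dress Mixing and Sectional Run-through overlap.
Tech Tracking starts before Dress Mixing ends → Dress Mixing and Tech Tracking overlap.
Full Tracking starts before Dress Mixing ends → Dress Mixing and Full Tracking overlap.
Sectional Rehearsal starts before Dress Mixing ends → Dress Mixing and Sectional Rehearsal overlap.
Sectional Run-through starts before Vocals Session ends → Vocals Session and Sectional Run-through overlap.
Tech Tracking starts before Vocals Session ends → Vocals Session and Tech Tracking overlap.
Full Tracking starts before Vocals Session ends → Vocals Session and Full Tracking overlap.
Sectional Rehearsal starts before Vocals Session ends → Vocals Session and Sectional Rehearsal overlap.
Tech Tracking starts before Sectional Run-through ends → Sectional Run-through and Tech Tracking overlap.
Full Tracking starts before Sectional Run-through ends → Sectional Run-through and Full Tracking overlap.
Sectional Rehearsal starts before Sectional Run-through ends → Sectional Run-through and Sectional Rehearsal overlap.
Full Tracking starts before Tech Tracking ends → Tech Tracking and Full Tracking overlap.
Sectional Rehearsal starts before Tech Tracking ends → Tech Tracking and Sectional Rehearsal overlap.
Sectional Rehearsal starts before Full Tracking ends → Full Tracking and Sectional Rehearsal overlap.
Overlapping pairs: Dress Mixing & Full Tracking, Dress Mixing & Sectional Rehearsal, Dress Mixing & Sectional Run-through, Dress Mixing & Tech Tracking, Dress Mixing & Vocals Session, Full Tracking & Sectional Rehearsal, Full Tracking & Sectional Run-through, Full Tracking & Tech Tracking, Full Tracking & Vocals Session, Sectional Rehearsal & Sectional Run-through, Sectional Rehearsal & Tech Tracking, Sectional Rehearsal & Vocals Session, Sectional Run-through & Tech Tracking, Sectional Run-through & Vocals Session, Tech Tracking & Vocals Session — 15 in total.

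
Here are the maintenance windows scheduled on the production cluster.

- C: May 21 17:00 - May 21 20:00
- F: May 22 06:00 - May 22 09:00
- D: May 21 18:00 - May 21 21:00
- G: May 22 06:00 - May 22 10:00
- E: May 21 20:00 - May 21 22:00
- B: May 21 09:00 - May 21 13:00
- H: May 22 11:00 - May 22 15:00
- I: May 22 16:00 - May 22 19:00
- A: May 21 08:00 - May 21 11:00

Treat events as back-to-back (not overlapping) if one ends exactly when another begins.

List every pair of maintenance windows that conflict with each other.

Sorted by start: A, B, C, D, E, F, G, H, I.
B starts before A ends → A and B overlap.
C starts after A ends — done with A.
C starts after B ends — done with B.
D starts before C ends → C and D overlap.
E starts exactly when C ends (back-to-back, no overlap) — done with C.
E starts before D ends → D and E overlap.
F starts after D ends — done with D.
F starts after E ends — done with E.
G starts before F ends → F and G overlap.
H starts after F ends — done with F.
H starts after G ends — done with G.
I starts after H ends.

A & B, C & D, D & E, F & G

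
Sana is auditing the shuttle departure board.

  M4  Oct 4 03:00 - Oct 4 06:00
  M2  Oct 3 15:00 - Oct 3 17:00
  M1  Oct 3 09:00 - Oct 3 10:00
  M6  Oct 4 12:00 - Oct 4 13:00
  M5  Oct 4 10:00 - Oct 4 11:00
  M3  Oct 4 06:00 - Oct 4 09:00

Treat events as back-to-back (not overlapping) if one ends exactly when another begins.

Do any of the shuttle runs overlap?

No

Two intervals overlap when each starts before the other ends.
Sorted by start: M1, M2, M4, M3, M5, M6.
M2 starts after M1 ends, so M1 has no further overlaps.
M4 starts after M2 ends, so M2 has no further overlaps.
M3 starts exactly when M4 ends (back-to-back, no overlap), so M4 has no further overlaps.
M5 starts after M3 ends, so M3 has no further overlaps.
M6 starts after M5 ends.
Every pair is clear; the schedule has no overlaps.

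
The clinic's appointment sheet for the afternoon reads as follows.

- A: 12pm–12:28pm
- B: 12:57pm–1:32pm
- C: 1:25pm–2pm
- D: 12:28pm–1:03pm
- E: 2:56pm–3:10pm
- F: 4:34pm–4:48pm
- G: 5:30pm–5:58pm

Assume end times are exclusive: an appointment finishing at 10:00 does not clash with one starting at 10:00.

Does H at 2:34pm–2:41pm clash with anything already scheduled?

A: ends 12:28pm at or before H starts 2:34pm → clear.
D: ends 1:03pm at or before H starts 2:34pm → clear.
B: ends 1:32pm at or before H starts 2:34pm → clear.
C: ends 2pm at or before H starts 2:34pm → clear.
E: starts 2:56pm at or after H ends 2:41pm → clear.
F: starts 4:34pm at or after H ends 2:41pm → clear.
G: starts 5:30pm at or after H ends 2:41pm → clear.

No — it doesn't clash with anything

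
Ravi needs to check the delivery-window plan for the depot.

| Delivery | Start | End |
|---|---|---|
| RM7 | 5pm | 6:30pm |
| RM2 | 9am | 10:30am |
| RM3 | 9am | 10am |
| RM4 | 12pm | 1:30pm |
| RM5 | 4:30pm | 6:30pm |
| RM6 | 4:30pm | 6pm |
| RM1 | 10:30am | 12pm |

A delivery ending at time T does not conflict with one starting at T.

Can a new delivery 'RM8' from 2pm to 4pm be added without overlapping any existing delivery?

RM2: ends 10:30am at or before RM8 starts 2pm → clear.
RM3: ends 10am at or before RM8 starts 2pm → clear.
RM1: ends 12pm at or before RM8 starts 2pm → clear.
RM4: ends 1:30pm at or before RM8 starts 2pm → clear.
RM5: starts 4:30pm at or after RM8 ends 4pm → clear.
RM6: starts 4:30pm at or after RM8 ends 4pm → clear.
RM7: starts 5pm at or after RM8 ends 4pm → clear.

Yes — the slot is free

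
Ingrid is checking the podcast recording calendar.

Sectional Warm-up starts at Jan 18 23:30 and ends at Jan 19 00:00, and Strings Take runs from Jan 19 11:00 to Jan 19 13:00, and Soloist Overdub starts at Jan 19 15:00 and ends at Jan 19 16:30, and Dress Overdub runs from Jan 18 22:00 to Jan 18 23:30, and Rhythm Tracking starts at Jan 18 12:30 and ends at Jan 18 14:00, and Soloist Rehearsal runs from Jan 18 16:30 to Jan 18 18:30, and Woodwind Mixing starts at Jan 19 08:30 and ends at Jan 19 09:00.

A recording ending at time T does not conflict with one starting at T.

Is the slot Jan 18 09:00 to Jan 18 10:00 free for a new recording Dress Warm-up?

Yes — the slot is free

Rhythm Tracking: starts Jan 18 12:30 at or after Dress Warm-up ends Jan 18 10:00 → clear.
Soloist Rehearsal: starts Jan 18 16:30 at or after Dress Warm-up ends Jan 18 10:00 → clear.
Dress Overdub: starts Jan 18 22:00 at or after Dress Warm-up ends Jan 18 10:00 → clear.
Sectional Warm-up: starts Jan 18 23:30 at or after Dress Warm-up ends Jan 18 10:00 → clear.
Woodwind Mixing: starts Jan 19 08:30 at or after Dress Warm-up ends Jan 18 10:00 → clear.
Strings Take: starts Jan 19 11:00 at or after Dress Warm-up ends Jan 18 10:00 → clear.
Soloist Overdub: starts Jan 19 15:00 at or after Dress Warm-up ends Jan 18 10:00 → clear.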